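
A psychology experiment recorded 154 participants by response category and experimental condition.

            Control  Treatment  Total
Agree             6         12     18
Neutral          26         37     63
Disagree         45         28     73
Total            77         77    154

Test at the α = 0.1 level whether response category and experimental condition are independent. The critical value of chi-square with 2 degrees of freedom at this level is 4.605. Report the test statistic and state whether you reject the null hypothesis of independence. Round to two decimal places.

Grand total N = 154.
Expected counts (row total × column total / N):
  Agree, Control: 18×77/154 = 9.000
  Agree, Treatment: 18×77/154 = 9.000
  Neutral, Control: 63×77/154 = 31.500
  Neutral, Treatment: 63×77/154 = 31.500
  Disagree, Control: 73×77/154 = 36.500
  Disagree, Treatment: 73×77/154 = 36.500
Contributions (O − E)²/E:
  (6 − 9.000)²/9.000 = 1.0000
  (12 − 9.000)²/9.000 = 1.0000
  (26 − 31.500)²/31.500 = 0.9603
  (37 − 31.500)²/31.500 = 0.9603
  (45 − 36.500)²/36.500 = 1.9795
  (28 − 36.500)²/36.500 = 1.9795
χ² = 1.0000 + 1.0000 + 0.9603 + 0.9603 + 1.9795 + 1.9795 = 7.88
df = (3−1)(2−1) = 2. Since 7.88 > 4.605, reject the null hypothesis of independence at α = 0.1.

7.88; reject H₀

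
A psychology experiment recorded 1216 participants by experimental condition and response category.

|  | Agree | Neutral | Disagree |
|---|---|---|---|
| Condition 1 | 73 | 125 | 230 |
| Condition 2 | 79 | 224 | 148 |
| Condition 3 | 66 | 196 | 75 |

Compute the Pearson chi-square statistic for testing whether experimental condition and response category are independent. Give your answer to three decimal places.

93.722

Row totals: 428, 451, 337. Column totals: 218, 545, 453. Grand total N = 1216.
Expected counts (row total × column total / N):
  Condition 1, Agree: 428×218/1216 = 76.73026
  Condition 1, Neutral: 428×545/1216 = 191.82566
  Condition 1, Disagree: 428×453/1216 = 159.44408
  Condition 2, Agree: 451×218/1216 = 80.85362
  Condition 2, Neutral: 451×545/1216 = 202.13405
  Condition 2, Disagree: 451×453/1216 = 168.01234
  Condition 3, Agree: 337×218/1216 = 60.41612
  Condition 3, Neutral: 337×545/1216 = 151.04030
  Condition 3, Disagree: 337×453/1216 = 125.54359
Contributions (O − E)²/E:
  (73 − 76.73026)²/76.73026 = 0.1813
  (125 − 191.82566)²/191.82566 = 23.2798
  (230 − 159.44408)²/159.44408 = 31.2218
  (79 − 80.85362)²/80.85362 = 0.0425
  (224 − 202.13405)²/202.13405 = 2.3654
  (148 − 168.01234)²/168.01234 = 2.3837
  (66 − 60.41612)²/60.41612 = 0.5161
  (196 − 151.04030)²/151.04030 = 13.3830
  (75 − 125.54359)²/125.54359 = 20.3487
χ² = 0.1813 + 23.2798 + 31.2218 + 0.0425 + 2.3654 + 2.3837 + 0.5161 + 13.3830 + 20.3487 = 93.722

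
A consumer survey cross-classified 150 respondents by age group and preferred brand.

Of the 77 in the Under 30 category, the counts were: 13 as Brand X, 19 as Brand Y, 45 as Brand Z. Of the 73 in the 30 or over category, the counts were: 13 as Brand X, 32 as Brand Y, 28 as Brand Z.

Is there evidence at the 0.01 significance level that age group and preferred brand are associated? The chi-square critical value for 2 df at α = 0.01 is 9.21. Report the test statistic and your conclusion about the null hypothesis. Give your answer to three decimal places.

Row totals: 77, 73. Column totals: 26, 51, 73. Grand total N = 150.
Expected counts (row total × column total / N):
  Under 30, Brand X: 77×26/150 = 13.3467
  Under 30, Brand Y: 77×51/150 = 26.1800
  Under 30, Brand Z: 77×73/150 = 37.4733
  30 or over, Brand X: 73×26/150 = 12.6533
  30 or over, Brand Y: 73×51/150 = 24.8200
  30 or over, Brand Z: 73×73/150 = 35.5267
Contributions (O − E)²/E:
  (13 − 13.3467)²/13.3467 = 0.0090
  (19 − 26.1800)²/26.1800 = 1.9692
  (45 − 37.4733)²/37.4733 = 1.5118
  (13 − 12.6533)²/12.6533 = 0.0095
  (32 − 24.8200)²/24.8200 = 2.0771
  (28 − 35.5267)²/35.5267 = 1.5946
χ² = 0.0090 + 1.9692 + 1.5118 + 0.0095 + 2.0771 + 1.5946 = 7.171
df = (2−1)(3−1) = 2. Since 7.171 < 9.21, fail to reject the null hypothesis of independence at α = 0.01.

7.171; fail to reject H₀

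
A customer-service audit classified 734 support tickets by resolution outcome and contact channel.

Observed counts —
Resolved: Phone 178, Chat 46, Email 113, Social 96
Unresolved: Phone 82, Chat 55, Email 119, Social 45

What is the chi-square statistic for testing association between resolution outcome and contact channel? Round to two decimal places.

Row totals: 433, 301. Column totals: 260, 101, 232, 141. Grand total N = 734.
Expected counts (row total × column total / N):
  Resolved, Phone: 433×260/734 = 153.379
  Resolved, Chat: 433×101/734 = 59.582
  Resolved, Email: 433×232/734 = 136.861
  Resolved, Social: 433×141/734 = 83.178
  Unresolved, Phone: 301×260/734 = 106.621
  Unresolved, Chat: 301×101/734 = 41.418
  Unresolved, Email: 301×232/734 = 95.139
  Unresolved, Social: 301×141/734 = 57.822
Contributions (O − E)²/E:
  (178 − 153.379)²/153.379 = 3.9523
  (46 − 59.582)²/59.582 = 3.0961
  (113 − 136.861)²/136.861 = 4.1600
  (96 − 83.178)²/83.178 = 1.9765
  (82 − 106.621)²/106.621 = 5.6855
  (55 − 41.418)²/41.418 = 4.4539
  (119 − 95.139)²/95.139 = 5.9844
  (45 − 57.822)²/57.822 = 2.8433
χ² = 3.9523 + 3.0961 + 4.1600 + 1.9765 + 5.6855 + 4.4539 + 5.9844 + 2.8433 = 32.15

32.15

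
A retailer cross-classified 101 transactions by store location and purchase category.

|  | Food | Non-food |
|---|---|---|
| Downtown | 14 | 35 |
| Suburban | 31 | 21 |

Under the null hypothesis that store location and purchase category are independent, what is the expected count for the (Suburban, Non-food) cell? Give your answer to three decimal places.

Row total (Suburban) = 52; column total (Non-food) = 56; grand total N = 101.
Expected count = (row total × column total) / N = 52 × 56 / 101 = 28.832.

28.832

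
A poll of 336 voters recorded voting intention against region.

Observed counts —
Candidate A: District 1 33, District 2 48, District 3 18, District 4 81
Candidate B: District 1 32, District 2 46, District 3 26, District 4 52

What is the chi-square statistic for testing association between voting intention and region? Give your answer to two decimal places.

Row totals: 180, 156. Column totals: 65, 94, 44, 133. Grand total N = 336.
Expected counts (row total × column total / N):
  Candidate A, District 1: 180×65/336 = 34.821
  Candidate A, District 2: 180×94/336 = 50.357
  Candidate A, District 3: 180×44/336 = 23.571
  Candidate A, District 4: 180×133/336 = 71.250
  Candidate B, District 1: 156×65/336 = 30.179
  Candidate B, District 2: 156×94/336 = 43.643
  Candidate B, District 3: 156×44/336 = 20.429
  Candidate B, District 4: 156×133/336 = 61.750
Contributions (O − E)²/E:
  (33 − 34.821)²/34.821 = 0.0952
  (48 − 50.357)²/50.357 = 0.1103
  (18 − 23.571)²/23.571 = 1.3167
  (81 − 71.250)²/71.250 = 1.3342
  (32 − 30.179)²/30.179 = 0.1099
  (46 − 43.643)²/43.643 = 0.1273
  (26 − 20.429)²/20.429 = 1.5192
  (52 − 61.750)²/61.750 = 1.5395
χ² = 0.0952 + 0.1103 + 1.3167 + 1.3342 + 0.1099 + 0.1273 + 1.5192 + 1.5395 = 6.15

6.15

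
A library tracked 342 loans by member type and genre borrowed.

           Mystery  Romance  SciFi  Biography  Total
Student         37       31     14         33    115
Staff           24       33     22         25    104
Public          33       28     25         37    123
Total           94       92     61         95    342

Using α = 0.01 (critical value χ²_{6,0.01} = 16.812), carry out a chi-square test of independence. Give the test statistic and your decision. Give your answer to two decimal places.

7.29; fail to reject H₀

Grand total N = 342.
Expected counts (row total × column total / N):
  Student, Mystery: 115×94/342 = 31.608
  Student, Romance: 115×92/342 = 30.936
  Student, SciFi: 115×61/342 = 20.512
  Student, Biography: 115×95/342 = 31.944
  Staff, Mystery: 104×94/342 = 28.585
  Staff, Romance: 104×92/342 = 27.977
  Staff, SciFi: 104×61/342 = 18.550
  Staff, Biography: 104×95/342 = 28.889
  Public, Mystery: 123×94/342 = 33.807
  Public, Romance: 123×92/342 = 33.088
  Public, SciFi: 123×61/342 = 21.939
  Public, Biography: 123×95/342 = 34.167
Contributions (O − E)²/E:
  (37 − 31.608)²/31.608 = 0.9198
  (31 − 30.936)²/30.936 = 0.0001
  (14 − 20.512)²/20.512 = 2.0674
  (33 − 31.944)²/31.944 = 0.0349
  (24 − 28.585)²/28.585 = 0.7354
  (33 − 27.977)²/27.977 = 0.9018
  (22 − 18.550)²/18.550 = 0.6416
  (25 − 28.889)²/28.889 = 0.5235
  (33 − 33.807)²/33.807 = 0.0193
  (28 − 33.088)²/33.088 = 0.7824
  (25 − 21.939)²/21.939 = 0.4271
  (37 − 34.167)²/34.167 = 0.2349
χ² = 0.9198 + 0.0001 + 2.0674 + 0.0349 + 0.7354 + 0.9018 + 0.6416 + 0.5235 + 0.0193 + 0.7824 + 0.4271 + 0.2349 = 7.29
df = (3−1)(4−1) = 6. Since 7.29 < 16.812, fail to reject the null hypothesis of independence at α = 0.01.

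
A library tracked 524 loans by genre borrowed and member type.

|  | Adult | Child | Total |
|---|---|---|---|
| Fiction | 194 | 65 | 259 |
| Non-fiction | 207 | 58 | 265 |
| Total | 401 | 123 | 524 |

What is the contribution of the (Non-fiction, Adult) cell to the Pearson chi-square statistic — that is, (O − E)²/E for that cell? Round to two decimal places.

Row total (Non-fiction) = 265; column total (Adult) = 401; N = 524.
Expected count E = 265 × 401 / 524 = 202.796.
Contribution = (O − E)²/E = (207 − 202.796)² / 202.796 = 0.09.

0.09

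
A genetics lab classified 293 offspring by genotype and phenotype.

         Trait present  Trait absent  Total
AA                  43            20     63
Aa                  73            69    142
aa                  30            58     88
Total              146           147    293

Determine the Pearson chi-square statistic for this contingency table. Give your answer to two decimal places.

17.42

Grand total N = 293.
Expected counts (row total × column total / N):
  AA, Trait present: 63×146/293 = 31.392
  AA, Trait absent: 63×147/293 = 31.608
  Aa, Trait present: 142×146/293 = 70.758
  Aa, Trait absent: 142×147/293 = 71.242
  aa, Trait present: 88×146/293 = 43.850
  aa, Trait absent: 88×147/293 = 44.150
Contributions (O − E)²/E:
  (43 − 31.392)²/31.392 = 4.2924
  (20 − 31.608)²/31.608 = 4.2630
  (73 − 70.758)²/70.758 = 0.0710
  (69 − 71.242)²/71.242 = 0.0706
  (30 − 43.850)²/43.850 = 4.3745
  (58 − 44.150)²/44.150 = 4.3448
χ² = 4.2924 + 4.2630 + 0.0710 + 0.0706 + 4.3745 + 4.3448 = 17.42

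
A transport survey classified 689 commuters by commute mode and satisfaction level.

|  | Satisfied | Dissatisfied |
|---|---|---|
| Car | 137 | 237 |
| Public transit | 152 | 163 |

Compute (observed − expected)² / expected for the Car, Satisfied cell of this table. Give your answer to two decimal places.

2.52

Row total (Car) = 374; column total (Satisfied) = 289; N = 689.
Expected count E = 374 × 289 / 689 = 156.874.
Contribution = (O − E)²/E = (137 − 156.874)² / 156.874 = 2.52.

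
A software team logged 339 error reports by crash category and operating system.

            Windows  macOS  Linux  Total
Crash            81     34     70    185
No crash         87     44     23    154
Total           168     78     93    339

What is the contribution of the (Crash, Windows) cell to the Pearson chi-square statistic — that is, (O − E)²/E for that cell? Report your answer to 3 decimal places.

Row total (Crash) = 185; column total (Windows) = 168; N = 339.
Expected count E = 185 × 168 / 339 = 91.6814.
Contribution = (O − E)²/E = (81 − 91.6814)² / 91.6814 = 1.244.

1.244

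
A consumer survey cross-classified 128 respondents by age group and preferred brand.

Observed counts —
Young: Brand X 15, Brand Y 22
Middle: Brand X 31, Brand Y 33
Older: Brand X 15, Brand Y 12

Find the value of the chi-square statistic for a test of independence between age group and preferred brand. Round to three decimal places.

1.442

Row totals: 37, 64, 27. Column totals: 61, 67. Grand total N = 128.
Expected counts (row total × column total / N):
  Young, Brand X: 37×61/128 = 17.6328
  Young, Brand Y: 37×67/128 = 19.3672
  Middle, Brand X: 64×61/128 = 30.5000
  Middle, Brand Y: 64×67/128 = 33.5000
  Older, Brand X: 27×61/128 = 12.8672
  Older, Brand Y: 27×67/128 = 14.1328
Contributions (O − E)²/E:
  (15 − 17.6328)²/17.6328 = 0.3931
  (22 − 19.3672)²/19.3672 = 0.3579
  (31 − 30.5000)²/30.5000 = 0.0082
  (33 − 33.5000)²/33.5000 = 0.0075
  (15 − 12.8672)²/12.8672 = 0.3535
  (12 − 14.1328)²/14.1328 = 0.3219
χ² = 0.3931 + 0.3579 + 0.0082 + 0.0075 + 0.3535 + 0.3219 = 1.442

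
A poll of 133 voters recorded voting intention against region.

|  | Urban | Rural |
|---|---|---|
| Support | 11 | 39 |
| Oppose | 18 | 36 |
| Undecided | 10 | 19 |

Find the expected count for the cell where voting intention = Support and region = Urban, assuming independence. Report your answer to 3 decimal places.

Row total (Support) = 50; column total (Urban) = 39; grand total N = 133.
Expected count = (row total × column total) / N = 50 × 39 / 133 = 14.662.

14.662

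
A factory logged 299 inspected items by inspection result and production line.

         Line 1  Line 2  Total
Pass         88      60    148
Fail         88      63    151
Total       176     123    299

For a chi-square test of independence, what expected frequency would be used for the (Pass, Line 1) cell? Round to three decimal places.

Row total (Pass) = 148; column total (Line 1) = 176; grand total N = 299.
Expected count = (row total × column total) / N = 148 × 176 / 299 = 87.117.

87.117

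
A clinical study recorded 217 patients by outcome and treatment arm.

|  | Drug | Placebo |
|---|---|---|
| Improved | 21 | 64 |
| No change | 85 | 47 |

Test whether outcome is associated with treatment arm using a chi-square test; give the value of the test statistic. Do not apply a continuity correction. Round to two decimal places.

Row totals: 85, 132. Column totals: 106, 111. Grand total N = 217.
Expected counts (row total × column total / N):
  Improved, Drug: 85×106/217 = 41.5207
  Improved, Placebo: 85×111/217 = 43.4793
  No change, Drug: 132×106/217 = 64.4793
  No change, Placebo: 132×111/217 = 67.5207
Contributions (O − E)²/E:
  (21 − 41.5207)²/41.5207 = 10.1419
  (64 − 43.4793)²/43.4793 = 9.6850
  (85 − 64.4793)²/64.4793 = 6.5308
  (47 − 67.5207)²/67.5207 = 6.2366
χ² = 10.1419 + 9.6850 + 6.5308 + 6.2366 = 32.59

32.59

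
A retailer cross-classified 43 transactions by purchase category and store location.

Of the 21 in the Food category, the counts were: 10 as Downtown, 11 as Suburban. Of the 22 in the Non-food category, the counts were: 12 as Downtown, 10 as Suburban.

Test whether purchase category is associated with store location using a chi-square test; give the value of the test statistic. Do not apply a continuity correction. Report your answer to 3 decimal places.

0.206

Row totals: 21, 22. Column totals: 22, 21. Grand total N = 43.
Expected counts (row total × column total / N):
  Food, Downtown: 21×22/43 = 10.7442
  Food, Suburban: 21×21/43 = 10.2558
  Non-food, Downtown: 22×22/43 = 11.2558
  Non-food, Suburban: 22×21/43 = 10.7442
Contributions (O − E)²/E:
  (10 − 10.7442)²/10.7442 = 0.0515
  (11 − 10.2558)²/10.2558 = 0.0540
  (12 − 11.2558)²/11.2558 = 0.0492
  (10 − 10.7442)²/10.7442 = 0.0515
χ² = 0.0515 + 0.0540 + 0.0492 + 0.0515 = 0.206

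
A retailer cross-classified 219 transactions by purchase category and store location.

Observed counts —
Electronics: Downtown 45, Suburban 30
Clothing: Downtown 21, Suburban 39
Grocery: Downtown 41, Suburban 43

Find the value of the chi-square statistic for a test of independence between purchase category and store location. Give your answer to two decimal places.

8.34

Row totals: 75, 60, 84. Column totals: 107, 112. Grand total N = 219.
Expected counts (row total × column total / N):
  Electronics, Downtown: 75×107/219 = 36.644
  Electronics, Suburban: 75×112/219 = 38.356
  Clothing, Downtown: 60×107/219 = 29.315
  Clothing, Suburban: 60×112/219 = 30.685
  Grocery, Downtown: 84×107/219 = 41.041
  Grocery, Suburban: 84×112/219 = 42.959
Contributions (O − E)²/E:
  (45 − 36.644)²/36.644 = 1.9054
  (30 − 38.356)²/38.356 = 1.8204
  (21 − 29.315)²/29.315 = 2.3585
  (39 − 30.685)²/30.685 = 2.2532
  (41 − 41.041)²/41.041 = 0.0000
  (43 − 42.959)²/42.959 = 0.0000
χ² = 1.9054 + 1.8204 + 2.3585 + 2.2532 + 0.0000 + 0.0000 = 8.34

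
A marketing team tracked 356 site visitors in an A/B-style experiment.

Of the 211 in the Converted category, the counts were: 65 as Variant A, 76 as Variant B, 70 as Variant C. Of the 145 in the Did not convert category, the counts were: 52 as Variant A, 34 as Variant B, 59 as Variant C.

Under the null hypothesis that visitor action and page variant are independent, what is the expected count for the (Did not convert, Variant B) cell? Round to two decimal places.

44.80

Row total (Did not convert) = 145; column total (Variant B) = 110; grand total N = 356.
Expected count = (row total × column total) / N = 145 × 110 / 356 = 44.80.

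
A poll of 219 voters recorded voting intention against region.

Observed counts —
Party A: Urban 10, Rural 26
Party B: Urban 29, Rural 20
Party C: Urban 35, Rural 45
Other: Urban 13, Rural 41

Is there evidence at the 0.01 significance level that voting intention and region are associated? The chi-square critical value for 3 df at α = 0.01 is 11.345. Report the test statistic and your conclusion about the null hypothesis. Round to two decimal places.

15.96; reject H₀

Row totals: 36, 49, 80, 54. Column totals: 87, 132. Grand total N = 219.
Expected counts (row total × column total / N):
  Party A, Urban: 36×87/219 = 14.301
  Party A, Rural: 36×132/219 = 21.699
  Party B, Urban: 49×87/219 = 19.466
  Party B, Rural: 49×132/219 = 29.534
  Party C, Urban: 80×87/219 = 31.781
  Party C, Rural: 80×132/219 = 48.219
  Other, Urban: 54×87/219 = 21.452
  Other, Rural: 54×132/219 = 32.548
Contributions (O − E)²/E:
  (10 − 14.301)²/14.301 = 1.2935
  (26 − 21.699)²/21.699 = 0.8525
  (29 − 19.466)²/19.466 = 4.6695
  (20 − 29.534)²/29.534 = 3.0777
  (35 − 31.781)²/31.781 = 0.3260
  (45 − 48.219)²/48.219 = 0.2149
  (13 − 21.452)²/21.452 = 3.3301
  (41 − 32.548)²/32.548 = 2.1948
χ² = 1.2935 + 0.8525 + 4.6695 + 3.0777 + 0.3260 + 0.2149 + 3.3301 + 2.1948 = 15.96
df = (4−1)(2−1) = 3. Since 15.96 > 11.345, reject the null hypothesis of independence at α = 0.01.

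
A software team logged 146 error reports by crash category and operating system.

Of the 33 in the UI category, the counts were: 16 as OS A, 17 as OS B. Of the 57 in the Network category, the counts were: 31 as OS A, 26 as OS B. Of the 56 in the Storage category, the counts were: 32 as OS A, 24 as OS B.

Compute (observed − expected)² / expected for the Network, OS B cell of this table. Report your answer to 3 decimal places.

0.001

Row total (Network) = 57; column total (OS B) = 67; N = 146.
Expected count E = 57 × 67 / 146 = 26.1575.
Contribution = (O − E)²/E = (26 − 26.1575)² / 26.1575 = 0.001.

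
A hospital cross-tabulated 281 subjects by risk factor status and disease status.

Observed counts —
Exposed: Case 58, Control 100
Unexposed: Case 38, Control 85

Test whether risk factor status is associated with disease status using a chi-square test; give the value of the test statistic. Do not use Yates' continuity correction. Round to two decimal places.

Row totals: 158, 123. Column totals: 96, 185. Grand total N = 281.
Expected counts (row total × column total / N):
  Exposed, Case: 158×96/281 = 53.979
  Exposed, Control: 158×185/281 = 104.021
  Unexposed, Case: 123×96/281 = 42.021
  Unexposed, Control: 123×185/281 = 80.979
Contributions (O − E)²/E:
  (58 − 53.979)²/53.979 = 0.2995
  (100 − 104.021)²/104.021 = 0.1554
  (38 − 42.021)²/42.021 = 0.3848
  (85 − 80.979)²/80.979 = 0.1997
χ² = 0.2995 + 0.1554 + 0.3848 + 0.1997 = 1.04

1.04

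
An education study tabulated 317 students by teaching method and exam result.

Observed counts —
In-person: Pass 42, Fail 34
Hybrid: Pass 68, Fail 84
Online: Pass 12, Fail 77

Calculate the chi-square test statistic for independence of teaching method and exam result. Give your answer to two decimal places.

Row totals: 76, 152, 89. Column totals: 122, 195. Grand total N = 317.
Expected counts (row total × column total / N):
  In-person, Pass: 76×122/317 = 29.249
  In-person, Fail: 76×195/317 = 46.751
  Hybrid, Pass: 152×122/317 = 58.498
  Hybrid, Fail: 152×195/317 = 93.502
  Online, Pass: 89×122/317 = 34.252
  Online, Fail: 89×195/317 = 54.748
Contributions (O − E)²/E:
  (42 − 29.249)²/29.249 = 5.5588
  (34 − 46.751)²/46.751 = 3.4777
  (68 − 58.498)²/58.498 = 1.5434
  (84 − 93.502)²/93.502 = 0.9656
  (12 − 34.252)²/34.252 = 14.4561
  (77 − 54.748)²/54.748 = 9.0442
χ² = 5.5588 + 3.4777 + 1.5434 + 0.9656 + 14.4561 + 9.0442 = 35.05

35.05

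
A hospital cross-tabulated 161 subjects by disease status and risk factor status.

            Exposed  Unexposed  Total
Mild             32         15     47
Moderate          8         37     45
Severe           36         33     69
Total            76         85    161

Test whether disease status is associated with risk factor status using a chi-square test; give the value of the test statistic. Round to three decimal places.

Grand total N = 161.
Expected counts (row total × column total / N):
  Mild, Exposed: 47×76/161 = 22.1863
  Mild, Unexposed: 47×85/161 = 24.8137
  Moderate, Exposed: 45×76/161 = 21.2422
  Moderate, Unexposed: 45×85/161 = 23.7578
  Severe, Exposed: 69×76/161 = 32.5714
  Severe, Unexposed: 69×85/161 = 36.4286
Contributions (O − E)²/E:
  (32 − 22.1863)²/22.1863 = 4.3409
  (15 − 24.8137)²/24.8137 = 3.8813
  (8 − 21.2422)²/21.2422 = 8.2551
  (37 − 23.7578)²/23.7578 = 7.3810
  (36 − 32.5714)²/32.5714 = 0.3609
  (33 − 36.4286)²/36.4286 = 0.3227
χ² = 4.3409 + 3.8813 + 8.2551 + 7.3810 + 0.3609 + 0.3227 = 24.542

24.542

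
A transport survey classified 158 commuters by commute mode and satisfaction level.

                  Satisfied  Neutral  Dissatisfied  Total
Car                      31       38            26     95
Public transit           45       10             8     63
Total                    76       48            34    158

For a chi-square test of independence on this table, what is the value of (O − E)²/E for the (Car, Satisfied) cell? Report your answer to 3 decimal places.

Row total (Car) = 95; column total (Satisfied) = 76; N = 158.
Expected count E = 95 × 76 / 158 = 45.6962.
Contribution = (O − E)²/E = (31 − 45.6962)² / 45.6962 = 4.726.

4.726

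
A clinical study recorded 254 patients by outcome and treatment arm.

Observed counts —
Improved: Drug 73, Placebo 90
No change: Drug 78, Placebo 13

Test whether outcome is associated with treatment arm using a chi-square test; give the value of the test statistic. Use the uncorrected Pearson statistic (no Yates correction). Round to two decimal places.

Row totals: 163, 91. Column totals: 151, 103. Grand total N = 254.
Expected counts (row total × column total / N):
  Improved, Drug: 163×151/254 = 96.902
  Improved, Placebo: 163×103/254 = 66.098
  No change, Drug: 91×151/254 = 54.098
  No change, Placebo: 91×103/254 = 36.902
Contributions (O − E)²/E:
  (73 − 96.902)²/96.902 = 5.8957
  (90 − 66.098)²/66.098 = 8.6433
  (78 − 54.098)²/54.098 = 10.5606
  (13 − 36.902)²/36.902 = 15.4817
χ² = 5.8957 + 8.6433 + 10.5606 + 15.4817 = 40.58

40.58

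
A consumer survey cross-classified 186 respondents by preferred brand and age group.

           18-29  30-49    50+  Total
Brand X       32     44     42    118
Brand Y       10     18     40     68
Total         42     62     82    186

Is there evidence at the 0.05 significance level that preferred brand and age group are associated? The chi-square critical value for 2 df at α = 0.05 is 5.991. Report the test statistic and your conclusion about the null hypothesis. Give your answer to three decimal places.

Grand total N = 186.
Expected counts (row total × column total / N):
  Brand X, 18-29: 118×42/186 = 26.6452
  Brand X, 30-49: 118×62/186 = 39.3333
  Brand X, 50+: 118×82/186 = 52.0215
  Brand Y, 18-29: 68×42/186 = 15.3548
  Brand Y, 30-49: 68×62/186 = 22.6667
  Brand Y, 50+: 68×82/186 = 29.9785
Contributions (O − E)²/E:
  (32 − 26.6452)²/26.6452 = 1.0761
  (44 − 39.3333)²/39.3333 = 0.5537
  (42 − 52.0215)²/52.0215 = 1.9306
  (10 − 15.3548)²/15.3548 = 1.8674
  (18 − 22.6667)²/22.6667 = 0.9608
  (40 − 29.9785)²/29.9785 = 3.3501
χ² = 1.0761 + 0.5537 + 1.9306 + 1.8674 + 0.9608 + 3.3501 = 9.739
df = (2−1)(3−1) = 2. Since 9.739 > 5.991, reject the null hypothesis of independence at α = 0.05.

9.739; reject H₀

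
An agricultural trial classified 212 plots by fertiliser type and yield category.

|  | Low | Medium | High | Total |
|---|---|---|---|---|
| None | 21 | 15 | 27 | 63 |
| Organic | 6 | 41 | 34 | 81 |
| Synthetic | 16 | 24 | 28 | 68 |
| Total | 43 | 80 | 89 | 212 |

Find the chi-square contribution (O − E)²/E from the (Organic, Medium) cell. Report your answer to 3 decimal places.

3.562

Row total (Organic) = 81; column total (Medium) = 80; N = 212.
Expected count E = 81 × 80 / 212 = 30.5660.
Contribution = (O − E)²/E = (41 − 30.5660)² / 30.5660 = 3.562.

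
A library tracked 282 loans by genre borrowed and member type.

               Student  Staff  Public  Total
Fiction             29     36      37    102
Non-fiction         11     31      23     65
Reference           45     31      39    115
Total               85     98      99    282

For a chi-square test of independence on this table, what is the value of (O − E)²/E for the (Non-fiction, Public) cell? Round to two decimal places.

Row total (Non-fiction) = 65; column total (Public) = 99; N = 282.
Expected count E = 65 × 99 / 282 = 22.819.
Contribution = (O − E)²/E = (23 − 22.819)² / 22.819 = 0.00.

0.00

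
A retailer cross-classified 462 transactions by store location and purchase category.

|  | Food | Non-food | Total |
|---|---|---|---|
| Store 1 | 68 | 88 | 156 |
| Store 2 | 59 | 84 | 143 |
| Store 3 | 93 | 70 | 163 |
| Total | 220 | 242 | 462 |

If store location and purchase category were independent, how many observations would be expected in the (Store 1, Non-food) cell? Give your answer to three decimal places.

Row total (Store 1) = 156; column total (Non-food) = 242; grand total N = 462.
Expected count = (row total × column total) / N = 156 × 242 / 462 = 81.714.

81.714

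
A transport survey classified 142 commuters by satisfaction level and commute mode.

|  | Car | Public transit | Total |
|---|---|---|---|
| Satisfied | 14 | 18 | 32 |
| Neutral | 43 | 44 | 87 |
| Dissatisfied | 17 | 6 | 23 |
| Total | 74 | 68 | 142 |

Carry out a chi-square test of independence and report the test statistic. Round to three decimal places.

Grand total N = 142.
Expected counts (row total × column total / N):
  Satisfied, Car: 32×74/142 = 16.6761
  Satisfied, Public transit: 32×68/142 = 15.3239
  Neutral, Car: 87×74/142 = 45.3380
  Neutral, Public transit: 87×68/142 = 41.6620
  Dissatisfied, Car: 23×74/142 = 11.9859
  Dissatisfied, Public transit: 23×68/142 = 11.0141
Contributions (O − E)²/E:
  (14 − 16.6761)²/16.6761 = 0.4294
  (18 − 15.3239)²/15.3239 = 0.4673
  (43 − 45.3380)²/45.3380 = 0.1206
  (44 − 41.6620)²/41.6620 = 0.1312
  (17 − 11.9859)²/11.9859 = 2.0976
  (6 − 11.0141)²/11.0141 = 2.2826
χ² = 0.4294 + 0.4673 + 0.1206 + 0.1312 + 2.0976 + 2.2826 = 5.529

5.529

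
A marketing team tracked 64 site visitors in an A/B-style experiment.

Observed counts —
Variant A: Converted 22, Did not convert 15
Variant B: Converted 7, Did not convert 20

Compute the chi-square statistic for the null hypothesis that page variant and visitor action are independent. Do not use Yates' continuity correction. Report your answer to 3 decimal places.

Row totals: 37, 27. Column totals: 29, 35. Grand total N = 64.
Expected counts (row total × column total / N):
  Variant A, Converted: 37×29/64 = 16.76562
  Variant A, Did not convert: 37×35/64 = 20.23438
  Variant B, Converted: 27×29/64 = 12.23438
  Variant B, Did not convert: 27×35/64 = 14.76562
Contributions (O − E)²/E:
  (22 − 16.76562)²/16.76562 = 1.6342
  (15 − 20.23438)²/20.23438 = 1.3541
  (7 − 12.23438)²/12.23438 = 2.2395
  (20 − 14.76562)²/14.76562 = 1.8556
χ² = 1.6342 + 1.3541 + 2.2395 + 1.8556 = 7.083

7.083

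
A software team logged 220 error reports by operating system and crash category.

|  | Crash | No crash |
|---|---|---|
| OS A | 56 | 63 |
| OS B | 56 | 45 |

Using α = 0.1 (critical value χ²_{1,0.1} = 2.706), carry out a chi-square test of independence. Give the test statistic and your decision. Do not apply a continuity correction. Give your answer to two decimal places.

1.54; fail to reject H₀

Row totals: 119, 101. Column totals: 112, 108. Grand total N = 220.
Expected counts (row total × column total / N):
  OS A, Crash: 119×112/220 = 60.582
  OS A, No crash: 119×108/220 = 58.418
  OS B, Crash: 101×112/220 = 51.418
  OS B, No crash: 101×108/220 = 49.582
Contributions (O − E)²/E:
  (56 − 60.582)²/60.582 = 0.3466
  (63 − 58.418)²/58.418 = 0.3594
  (56 − 51.418)²/51.418 = 0.4083
  (45 − 49.582)²/49.582 = 0.4234
χ² = 0.3466 + 0.3594 + 0.4083 + 0.4234 = 1.54
df = (2−1)(2−1) = 1. Since 1.54 < 2.706, fail to reject the null hypothesis of independence at α = 0.1.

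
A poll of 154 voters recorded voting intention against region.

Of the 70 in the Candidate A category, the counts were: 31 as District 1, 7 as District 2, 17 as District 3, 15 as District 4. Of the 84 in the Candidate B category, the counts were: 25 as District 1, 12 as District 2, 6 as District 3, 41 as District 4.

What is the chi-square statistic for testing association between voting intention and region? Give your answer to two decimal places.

Row totals: 70, 84. Column totals: 56, 19, 23, 56. Grand total N = 154.
Expected counts (row total × column total / N):
  Candidate A, District 1: 70×56/154 = 25.4545
  Candidate A, District 2: 70×19/154 = 8.6364
  Candidate A, District 3: 70×23/154 = 10.4545
  Candidate A, District 4: 70×56/154 = 25.4545
  Candidate B, District 1: 84×56/154 = 30.5455
  Candidate B, District 2: 84×19/154 = 10.3636
  Candidate B, District 3: 84×23/154 = 12.5455
  Candidate B, District 4: 84×56/154 = 30.5455
Contributions (O − E)²/E:
  (31 − 25.4545)²/25.4545 = 1.2081
  (7 − 8.6364)²/8.6364 = 0.3101
  (17 − 10.4545)²/10.4545 = 4.0981
  (15 − 25.4545)²/25.4545 = 4.2938
  (25 − 30.5455)²/30.5455 = 1.0068
  (12 − 10.3636)²/10.3636 = 0.2584
  (6 − 12.5455)²/12.5455 = 3.4151
  (41 − 30.5455)²/30.5455 = 3.5782
χ² = 1.2081 + 0.3101 + 4.0981 + 4.2938 + 1.0068 + 0.2584 + 3.4151 + 3.5782 = 18.17

18.17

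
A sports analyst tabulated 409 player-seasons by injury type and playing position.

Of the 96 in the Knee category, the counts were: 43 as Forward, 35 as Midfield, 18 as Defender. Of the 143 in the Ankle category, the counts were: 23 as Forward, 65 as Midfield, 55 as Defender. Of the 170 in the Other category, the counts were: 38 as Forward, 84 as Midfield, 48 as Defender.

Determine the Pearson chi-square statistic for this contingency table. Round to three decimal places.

29.720

Row totals: 96, 143, 170. Column totals: 104, 184, 121. Grand total N = 409.
Expected counts (row total × column total / N):
  Knee, Forward: 96×104/409 = 24.4108
  Knee, Midfield: 96×184/409 = 43.1883
  Knee, Defender: 96×121/409 = 28.4010
  Ankle, Forward: 143×104/409 = 36.3619
  Ankle, Midfield: 143×184/409 = 64.3325
  Ankle, Defender: 143×121/409 = 42.3056
  Other, Forward: 170×104/409 = 43.2274
  Other, Midfield: 170×184/409 = 76.4792
  Other, Defender: 170×121/409 = 50.2934
Contributions (O − E)²/E:
  (43 − 24.4108)²/24.4108 = 14.1560
  (35 − 43.1883)²/43.1883 = 1.5525
  (18 − 28.4010)²/28.4010 = 3.8090
  (23 − 36.3619)²/36.3619 = 4.9101
  (65 − 64.3325)²/64.3325 = 0.0069
  (55 − 42.3056)²/42.3056 = 3.8091
  (38 − 43.2274)²/43.2274 = 0.6321
  (84 − 76.4792)²/76.4792 = 0.7396
  (48 − 50.2934)²/50.2934 = 0.1046
χ² = 14.1560 + 1.5525 + 3.8090 + 4.9101 + 0.0069 + 3.8091 + 0.6321 + 0.7396 + 0.1046 = 29.720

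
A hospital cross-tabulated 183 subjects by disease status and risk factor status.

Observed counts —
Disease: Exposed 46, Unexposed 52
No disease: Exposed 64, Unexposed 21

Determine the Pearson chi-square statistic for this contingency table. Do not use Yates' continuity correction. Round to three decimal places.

15.263

Row totals: 98, 85. Column totals: 110, 73. Grand total N = 183.
Expected counts (row total × column total / N):
  Disease, Exposed: 98×110/183 = 58.9071
  Disease, Unexposed: 98×73/183 = 39.0929
  No disease, Exposed: 85×110/183 = 51.0929
  No disease, Unexposed: 85×73/183 = 33.9071
Contributions (O − E)²/E:
  (46 − 58.9071)²/58.9071 = 2.8281
  (52 − 39.0929)²/39.0929 = 4.2615
  (64 − 51.0929)²/51.0929 = 3.2606
  (21 − 33.9071)²/33.9071 = 4.9132
χ² = 2.8281 + 4.2615 + 3.2606 + 4.9132 = 15.263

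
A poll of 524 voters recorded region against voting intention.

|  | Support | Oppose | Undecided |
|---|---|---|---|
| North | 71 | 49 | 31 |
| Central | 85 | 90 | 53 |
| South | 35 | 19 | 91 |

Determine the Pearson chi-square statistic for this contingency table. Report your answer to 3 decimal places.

83.465

Row totals: 151, 228, 145. Column totals: 191, 158, 175. Grand total N = 524.
Expected counts (row total × column total / N):
  North, Support: 151×191/524 = 55.0401
  North, Oppose: 151×158/524 = 45.5305
  North, Undecided: 151×175/524 = 50.4294
  Central, Support: 228×191/524 = 83.1069
  Central, Oppose: 228×158/524 = 68.7481
  Central, Undecided: 228×175/524 = 76.1450
  South, Support: 145×191/524 = 52.8531
  South, Oppose: 145×158/524 = 43.7214
  South, Undecided: 145×175/524 = 48.4256
Contributions (O − E)²/E:
  (71 − 55.0401)²/55.0401 = 4.6279
  (49 − 45.5305)²/45.5305 = 0.2644
  (31 − 50.4294)²/50.4294 = 7.4857
  (85 − 83.1069)²/83.1069 = 0.0431
  (90 − 68.7481)²/68.7481 = 6.5695
  (53 − 76.1450)²/76.1450 = 7.0351
  (35 − 52.8531)²/52.8531 = 6.0305
  (19 − 43.7214)²/43.7214 = 13.9782
  (91 − 48.4256)²/48.4256 = 37.4302
χ² = 4.6279 + 0.2644 + 7.4857 + 0.0431 + 6.5695 + 7.0351 + 6.0305 + 13.9782 + 37.4302 = 83.465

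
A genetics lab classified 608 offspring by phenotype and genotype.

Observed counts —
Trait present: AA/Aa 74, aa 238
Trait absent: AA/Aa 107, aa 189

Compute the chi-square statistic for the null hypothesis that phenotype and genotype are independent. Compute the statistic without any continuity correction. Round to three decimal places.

Row totals: 312, 296. Column totals: 181, 427. Grand total N = 608.
Expected counts (row total × column total / N):
  Trait present, AA/Aa: 312×181/608 = 92.8816
  Trait present, aa: 312×427/608 = 219.1184
  Trait absent, AA/Aa: 296×181/608 = 88.1184
  Trait absent, aa: 296×427/608 = 207.8816
Contributions (O − E)²/E:
  (74 − 92.8816)²/92.8816 = 3.8384
  (238 − 219.1184)²/219.1184 = 1.6270
  (107 − 88.1184)²/88.1184 = 4.0459
  (189 − 207.8816)²/207.8816 = 1.7150
χ² = 3.8384 + 1.6270 + 4.0459 + 1.7150 = 11.226

11.226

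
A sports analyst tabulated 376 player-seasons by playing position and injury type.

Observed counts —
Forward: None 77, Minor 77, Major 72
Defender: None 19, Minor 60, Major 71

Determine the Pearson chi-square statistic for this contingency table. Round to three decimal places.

22.725

Row totals: 226, 150. Column totals: 96, 137, 143. Grand total N = 376.
Expected counts (row total × column total / N):
  Forward, None: 226×96/376 = 57.7021
  Forward, Minor: 226×137/376 = 82.3457
  Forward, Major: 226×143/376 = 85.9521
  Defender, None: 150×96/376 = 38.2979
  Defender, Minor: 150×137/376 = 54.6543
  Defender, Major: 150×143/376 = 57.0479
Contributions (O − E)²/E:
  (77 − 57.7021)²/57.7021 = 6.4540
  (77 − 82.3457)²/82.3457 = 0.3470
  (72 − 85.9521)²/85.9521 = 2.2648
  (19 − 38.2979)²/38.2979 = 9.7240
  (60 − 54.6543)²/54.6543 = 0.5229
  (71 − 57.0479)²/57.0479 = 3.4122
χ² = 6.4540 + 0.3470 + 2.2648 + 9.7240 + 0.5229 + 3.4122 = 22.725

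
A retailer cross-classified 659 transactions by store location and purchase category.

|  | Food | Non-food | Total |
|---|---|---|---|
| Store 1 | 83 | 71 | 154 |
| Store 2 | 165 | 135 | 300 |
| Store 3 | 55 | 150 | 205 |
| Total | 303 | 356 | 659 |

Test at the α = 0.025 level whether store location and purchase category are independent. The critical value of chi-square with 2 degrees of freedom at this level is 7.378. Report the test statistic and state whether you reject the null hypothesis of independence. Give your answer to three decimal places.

43.981; reject H₀

Grand total N = 659.
Expected counts (row total × column total / N):
  Store 1, Food: 154×303/659 = 70.8073
  Store 1, Non-food: 154×356/659 = 83.1927
  Store 2, Food: 300×303/659 = 137.9363
  Store 2, Non-food: 300×356/659 = 162.0637
  Store 3, Food: 205×303/659 = 94.2564
  Store 3, Non-food: 205×356/659 = 110.7436
Contributions (O − E)²/E:
  (83 − 70.8073)²/70.8073 = 2.0995
  (71 − 83.1927)²/83.1927 = 1.7870
  (165 − 137.9363)²/137.9363 = 5.3100
  (135 − 162.0637)²/162.0637 = 4.5195
  (55 − 94.2564)²/94.2564 = 16.3497
  (150 − 110.7436)²/110.7436 = 13.9156
χ² = 2.0995 + 1.7870 + 5.3100 + 4.5195 + 16.3497 + 13.9156 = 43.981
df = (3−1)(2−1) = 2. Since 43.981 > 7.378, reject the null hypothesis of independence at α = 0.025.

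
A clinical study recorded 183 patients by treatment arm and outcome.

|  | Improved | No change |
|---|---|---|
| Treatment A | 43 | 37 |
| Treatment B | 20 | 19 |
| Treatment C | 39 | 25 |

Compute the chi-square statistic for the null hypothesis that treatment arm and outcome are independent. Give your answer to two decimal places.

1.14

Row totals: 80, 39, 64. Column totals: 102, 81. Grand total N = 183.
Expected counts (row total × column total / N):
  Treatment A, Improved: 80×102/183 = 44.590
  Treatment A, No change: 80×81/183 = 35.410
  Treatment B, Improved: 39×102/183 = 21.738
  Treatment B, No change: 39×81/183 = 17.262
  Treatment C, Improved: 64×102/183 = 35.672
  Treatment C, No change: 64×81/183 = 28.328
Contributions (O − E)²/E:
  (43 − 44.590)²/44.590 = 0.0567
  (37 − 35.410)²/35.410 = 0.0714
  (20 − 21.738)²/21.738 = 0.1390
  (19 − 17.262)²/17.262 = 0.1750
  (39 − 35.672)²/35.672 = 0.3105
  (25 − 28.328)²/28.328 = 0.3910
χ² = 0.0567 + 0.0714 + 0.1390 + 0.1750 + 0.3105 + 0.3910 = 1.14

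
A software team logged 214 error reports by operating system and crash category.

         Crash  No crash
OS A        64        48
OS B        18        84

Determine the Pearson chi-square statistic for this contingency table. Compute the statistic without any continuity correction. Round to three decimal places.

35.233

Row totals: 112, 102. Column totals: 82, 132. Grand total N = 214.
Expected counts (row total × column total / N):
  OS A, Crash: 112×82/214 = 42.9159
  OS A, No crash: 112×132/214 = 69.0841
  OS B, Crash: 102×82/214 = 39.0841
  OS B, No crash: 102×132/214 = 62.9159
Contributions (O − E)²/E:
  (64 − 42.9159)²/42.9159 = 10.3584
  (48 − 69.0841)²/69.0841 = 6.4348
  (18 − 39.0841)²/39.0841 = 11.3739
  (84 − 62.9159)²/62.9159 = 7.0656
χ² = 10.3584 + 6.4348 + 11.3739 + 7.0656 = 35.233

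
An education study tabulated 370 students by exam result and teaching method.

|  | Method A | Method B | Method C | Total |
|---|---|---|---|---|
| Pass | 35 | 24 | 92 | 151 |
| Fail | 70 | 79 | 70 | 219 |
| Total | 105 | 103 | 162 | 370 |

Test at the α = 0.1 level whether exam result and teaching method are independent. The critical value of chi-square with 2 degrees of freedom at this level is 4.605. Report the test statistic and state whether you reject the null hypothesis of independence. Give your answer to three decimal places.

32.628; reject H₀

Grand total N = 370.
Expected counts (row total × column total / N):
  Pass, Method A: 151×105/370 = 42.8514
  Pass, Method B: 151×103/370 = 42.0351
  Pass, Method C: 151×162/370 = 66.1135
  Fail, Method A: 219×105/370 = 62.1486
  Fail, Method B: 219×103/370 = 60.9649
  Fail, Method C: 219×162/370 = 95.8865
Contributions (O − E)²/E:
  (35 − 42.8514)²/42.8514 = 1.4386
  (24 − 42.0351)²/42.0351 = 7.7379
  (92 − 66.1135)²/66.1135 = 10.1358
  (70 − 62.1486)²/62.1486 = 0.9919
  (79 − 60.9649)²/60.9649 = 5.3353
  (70 − 95.8865)²/95.8865 = 6.9886
χ² = 1.4386 + 7.7379 + 10.1358 + 0.9919 + 5.3353 + 6.9886 = 32.628
df = (2−1)(3−1) = 2. Since 32.628 > 4.605, reject the null hypothesis of independence at α = 0.1.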